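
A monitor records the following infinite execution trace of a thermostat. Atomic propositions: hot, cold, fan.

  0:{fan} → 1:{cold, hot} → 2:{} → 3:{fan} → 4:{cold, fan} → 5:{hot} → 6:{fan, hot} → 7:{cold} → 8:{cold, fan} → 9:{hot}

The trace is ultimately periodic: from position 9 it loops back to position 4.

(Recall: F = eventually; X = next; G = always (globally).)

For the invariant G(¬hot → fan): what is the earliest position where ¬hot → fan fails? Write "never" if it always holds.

2

Check ¬hot → fan at each position in order: 0 ✓, 1 ✓.
At position 2 the labels are {}, so ¬hot → fan is false there. This is the first violation.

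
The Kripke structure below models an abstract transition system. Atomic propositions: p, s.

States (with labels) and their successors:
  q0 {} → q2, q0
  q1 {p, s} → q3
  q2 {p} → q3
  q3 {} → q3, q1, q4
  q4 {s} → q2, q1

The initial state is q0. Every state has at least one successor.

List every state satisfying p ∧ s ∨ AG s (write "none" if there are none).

{q1}

States satisfying p ∧ s: {q1}.
States satisfying s: {q1, q4}.
States satisfying AG s: ∅.
States satisfying p ∧ s ∨ AG s: {q1}.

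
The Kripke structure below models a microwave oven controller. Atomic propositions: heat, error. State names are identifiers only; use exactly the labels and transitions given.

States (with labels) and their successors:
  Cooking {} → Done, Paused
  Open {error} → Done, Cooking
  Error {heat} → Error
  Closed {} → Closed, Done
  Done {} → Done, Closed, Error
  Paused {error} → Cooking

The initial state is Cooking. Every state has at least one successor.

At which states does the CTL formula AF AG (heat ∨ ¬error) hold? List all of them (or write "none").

States satisfying AG (heat ∨ ¬error): {Error, Closed, Done}.
States satisfying AF AG (heat ∨ ¬error): {Error, Closed, Done}.

{Error, Closed, Done}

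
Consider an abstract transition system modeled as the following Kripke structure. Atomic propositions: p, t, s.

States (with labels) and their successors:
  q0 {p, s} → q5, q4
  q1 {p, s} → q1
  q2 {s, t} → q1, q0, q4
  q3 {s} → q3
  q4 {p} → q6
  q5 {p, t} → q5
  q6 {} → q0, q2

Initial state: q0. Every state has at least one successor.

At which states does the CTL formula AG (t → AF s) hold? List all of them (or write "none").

{q1, q3}

States satisfying t → AF s: {q0, q1, q2, q3, q4, q6}.
States satisfying AG (t → AF s): {q1, q3}.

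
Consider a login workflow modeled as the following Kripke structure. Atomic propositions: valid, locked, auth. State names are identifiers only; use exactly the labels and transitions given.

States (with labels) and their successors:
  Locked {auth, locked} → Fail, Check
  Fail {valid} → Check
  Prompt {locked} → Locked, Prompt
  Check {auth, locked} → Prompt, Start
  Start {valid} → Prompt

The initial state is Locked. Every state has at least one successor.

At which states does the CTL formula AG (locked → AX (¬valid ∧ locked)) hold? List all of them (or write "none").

none

States satisfying locked → AX (¬valid ∧ locked): {Fail, Prompt, Start}.
States satisfying AG (locked → AX (¬valid ∧ locked)): ∅.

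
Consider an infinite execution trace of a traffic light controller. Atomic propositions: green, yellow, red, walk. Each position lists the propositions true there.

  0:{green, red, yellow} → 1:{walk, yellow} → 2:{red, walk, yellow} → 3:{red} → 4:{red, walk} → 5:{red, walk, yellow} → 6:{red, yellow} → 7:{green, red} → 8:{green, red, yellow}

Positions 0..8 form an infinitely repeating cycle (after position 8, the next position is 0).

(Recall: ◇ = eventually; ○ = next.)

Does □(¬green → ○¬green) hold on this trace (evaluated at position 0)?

¬green → ○¬green must hold at every position from 0 onward. It fails at position 6, so □(¬green → ○¬green) is false.
Positions where ¬green holds: 1, 2, 3, 4, 5, 6.
Check ○¬green at each: 1→ok, 2→ok, 3→ok, 4→ok, 5→ok, 6→fails.

No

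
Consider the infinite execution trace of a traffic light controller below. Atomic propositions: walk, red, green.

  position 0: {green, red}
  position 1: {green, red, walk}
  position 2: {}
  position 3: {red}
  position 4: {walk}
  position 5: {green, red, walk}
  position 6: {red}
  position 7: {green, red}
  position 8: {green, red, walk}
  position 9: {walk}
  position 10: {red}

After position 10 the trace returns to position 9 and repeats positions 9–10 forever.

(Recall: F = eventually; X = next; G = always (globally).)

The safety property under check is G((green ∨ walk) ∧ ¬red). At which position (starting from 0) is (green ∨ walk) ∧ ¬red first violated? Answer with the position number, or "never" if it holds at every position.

0

At position 0 the labels are {green, red}, so (green ∨ walk) ∧ ¬red is false there. This is the first violation.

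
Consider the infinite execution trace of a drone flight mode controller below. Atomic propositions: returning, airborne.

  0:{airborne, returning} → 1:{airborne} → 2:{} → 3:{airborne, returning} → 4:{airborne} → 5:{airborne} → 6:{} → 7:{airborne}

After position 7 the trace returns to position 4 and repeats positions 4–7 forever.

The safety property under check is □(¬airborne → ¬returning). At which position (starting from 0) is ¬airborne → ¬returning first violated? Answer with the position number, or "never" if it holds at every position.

¬airborne → ¬returning holds at every position 0..7, and those are all the positions the trace ever visits, so the invariant □(¬airborne → ¬returning) is never violated.

never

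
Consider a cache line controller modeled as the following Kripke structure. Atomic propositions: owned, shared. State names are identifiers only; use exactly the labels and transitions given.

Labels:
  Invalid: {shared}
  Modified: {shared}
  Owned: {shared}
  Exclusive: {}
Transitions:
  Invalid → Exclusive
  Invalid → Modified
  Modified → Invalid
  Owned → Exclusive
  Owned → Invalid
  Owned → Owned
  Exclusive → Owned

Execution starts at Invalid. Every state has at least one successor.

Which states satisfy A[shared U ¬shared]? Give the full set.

States satisfying shared: {Invalid, Modified, Owned}.
States satisfying ¬shared: {Exclusive}.
States satisfying A[shared U ¬shared]: {Exclusive}.

{Exclusive}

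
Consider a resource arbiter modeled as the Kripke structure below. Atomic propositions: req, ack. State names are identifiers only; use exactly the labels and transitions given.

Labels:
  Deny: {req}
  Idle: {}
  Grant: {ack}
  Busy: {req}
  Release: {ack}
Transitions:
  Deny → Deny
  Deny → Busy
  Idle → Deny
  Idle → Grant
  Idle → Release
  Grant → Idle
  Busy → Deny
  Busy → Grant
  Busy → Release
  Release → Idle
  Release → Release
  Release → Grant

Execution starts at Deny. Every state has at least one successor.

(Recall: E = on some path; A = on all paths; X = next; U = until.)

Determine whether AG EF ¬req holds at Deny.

States satisfying EF ¬req: {Deny, Idle, Grant, Busy, Release}.
States satisfying AG EF ¬req: {Deny, Idle, Grant, Busy, Release}.
Every state reachable from Deny satisfies EF ¬req.
Deny ∈ Sat(AG EF ¬req).

Holds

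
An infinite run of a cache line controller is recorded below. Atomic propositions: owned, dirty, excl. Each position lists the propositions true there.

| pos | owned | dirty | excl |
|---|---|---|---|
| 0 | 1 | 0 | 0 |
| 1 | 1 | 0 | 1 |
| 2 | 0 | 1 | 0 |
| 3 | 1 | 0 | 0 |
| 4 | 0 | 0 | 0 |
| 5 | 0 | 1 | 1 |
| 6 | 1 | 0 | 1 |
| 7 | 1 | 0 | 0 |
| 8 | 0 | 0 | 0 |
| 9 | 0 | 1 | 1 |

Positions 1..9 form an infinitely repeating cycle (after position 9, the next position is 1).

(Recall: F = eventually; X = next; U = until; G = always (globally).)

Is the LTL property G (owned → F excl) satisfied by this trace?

Yes

owned → F excl holds at every position 0..9, and those are all positions ever visited, so G (owned → F excl) holds.
Positions where owned holds: 0, 1, 3, 6, 7.
Check F excl at each: 0→ok, 1→ok, 3→ok, 6→ok, 7→ok.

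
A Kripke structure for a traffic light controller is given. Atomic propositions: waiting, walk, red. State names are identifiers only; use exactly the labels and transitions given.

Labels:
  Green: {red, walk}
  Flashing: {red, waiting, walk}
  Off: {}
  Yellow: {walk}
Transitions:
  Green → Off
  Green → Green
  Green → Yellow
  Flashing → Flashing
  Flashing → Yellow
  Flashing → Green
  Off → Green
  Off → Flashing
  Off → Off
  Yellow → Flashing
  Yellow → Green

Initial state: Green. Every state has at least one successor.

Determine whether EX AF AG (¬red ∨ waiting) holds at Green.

No

States satisfying AF AG (¬red ∨ waiting): ∅.
States satisfying EX AF AG (¬red ∨ waiting): ∅.
No suitable path/successor from Green witnesses the formula.
Green ∉ Sat(EX AF AG (¬red ∨ waiting)).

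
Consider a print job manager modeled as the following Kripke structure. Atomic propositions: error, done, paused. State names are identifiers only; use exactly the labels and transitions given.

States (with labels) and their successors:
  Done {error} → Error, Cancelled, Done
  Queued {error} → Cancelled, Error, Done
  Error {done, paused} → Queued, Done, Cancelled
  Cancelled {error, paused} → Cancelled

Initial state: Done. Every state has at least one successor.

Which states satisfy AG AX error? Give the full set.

{Cancelled}

States satisfying AX error: {Error, Cancelled}.
States satisfying AG AX error: {Cancelled}.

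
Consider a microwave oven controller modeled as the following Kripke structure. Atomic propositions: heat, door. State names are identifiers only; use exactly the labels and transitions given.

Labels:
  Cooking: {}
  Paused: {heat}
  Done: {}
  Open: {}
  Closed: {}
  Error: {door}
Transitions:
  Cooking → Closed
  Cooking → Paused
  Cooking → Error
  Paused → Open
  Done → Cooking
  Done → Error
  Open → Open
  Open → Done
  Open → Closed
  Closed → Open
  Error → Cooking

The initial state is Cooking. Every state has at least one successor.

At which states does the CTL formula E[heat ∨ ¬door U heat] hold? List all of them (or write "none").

States satisfying heat ∨ ¬door: {Cooking, Paused, Done, Open, Closed}.
States satisfying heat: {Paused}.
States satisfying E[heat ∨ ¬door U heat]: {Cooking, Paused, Done, Open, Closed}.

{Cooking, Paused, Done, Open, Closed}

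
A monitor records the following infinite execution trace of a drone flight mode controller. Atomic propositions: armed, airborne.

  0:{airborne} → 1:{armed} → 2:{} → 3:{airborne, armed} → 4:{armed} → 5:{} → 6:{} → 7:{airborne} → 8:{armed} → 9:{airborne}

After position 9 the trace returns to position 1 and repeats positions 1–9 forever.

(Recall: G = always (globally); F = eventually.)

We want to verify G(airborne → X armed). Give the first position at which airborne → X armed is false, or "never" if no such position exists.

airborne → X armed holds at every position 0..9, and those are all the positions the trace ever visits, so the invariant G(airborne → X armed) is never violated.

never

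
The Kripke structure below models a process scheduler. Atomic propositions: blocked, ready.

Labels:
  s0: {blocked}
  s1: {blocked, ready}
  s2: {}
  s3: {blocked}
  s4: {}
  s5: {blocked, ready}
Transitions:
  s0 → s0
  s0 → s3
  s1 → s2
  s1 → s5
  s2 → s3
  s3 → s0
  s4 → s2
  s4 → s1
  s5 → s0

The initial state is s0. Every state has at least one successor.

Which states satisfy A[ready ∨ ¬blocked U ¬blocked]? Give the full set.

States satisfying ready ∨ ¬blocked: {s1, s2, s4, s5}.
States satisfying ¬blocked: {s2, s4}.
States satisfying A[ready ∨ ¬blocked U ¬blocked]: {s2, s4}.

{s2, s4}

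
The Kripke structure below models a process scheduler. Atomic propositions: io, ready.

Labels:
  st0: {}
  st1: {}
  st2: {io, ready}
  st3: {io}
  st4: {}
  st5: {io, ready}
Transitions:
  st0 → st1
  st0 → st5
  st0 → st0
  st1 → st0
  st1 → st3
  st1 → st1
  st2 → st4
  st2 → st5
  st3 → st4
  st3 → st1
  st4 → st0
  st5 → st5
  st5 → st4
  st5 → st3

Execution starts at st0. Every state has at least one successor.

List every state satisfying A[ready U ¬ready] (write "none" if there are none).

{st0, st1, st3, st4}

States satisfying ready: {st2, st5}.
States satisfying ¬ready: {st0, st1, st3, st4}.
States satisfying A[ready U ¬ready]: {st0, st1, st3, st4}.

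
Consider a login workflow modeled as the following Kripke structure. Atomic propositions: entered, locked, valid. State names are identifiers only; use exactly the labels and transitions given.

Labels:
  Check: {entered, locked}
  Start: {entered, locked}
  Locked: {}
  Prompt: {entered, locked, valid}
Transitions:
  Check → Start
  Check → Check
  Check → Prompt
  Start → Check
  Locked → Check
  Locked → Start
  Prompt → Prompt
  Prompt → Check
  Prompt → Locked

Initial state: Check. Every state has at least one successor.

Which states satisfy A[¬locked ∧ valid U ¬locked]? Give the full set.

States satisfying ¬locked ∧ valid: ∅.
States satisfying ¬locked: {Locked}.
States satisfying A[¬locked ∧ valid U ¬locked]: {Locked}.

{Locked}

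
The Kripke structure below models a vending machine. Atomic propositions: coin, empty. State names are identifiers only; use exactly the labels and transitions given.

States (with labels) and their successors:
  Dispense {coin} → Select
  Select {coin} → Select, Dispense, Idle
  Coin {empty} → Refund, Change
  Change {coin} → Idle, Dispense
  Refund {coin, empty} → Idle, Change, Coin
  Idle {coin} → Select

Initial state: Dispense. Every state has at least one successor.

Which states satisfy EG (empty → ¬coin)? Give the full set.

{Dispense, Select, Coin, Change, Idle}

States satisfying empty → ¬coin: {Dispense, Select, Coin, Change, Idle}.
States satisfying EG (empty → ¬coin): {Dispense, Select, Coin, Change, Idle}.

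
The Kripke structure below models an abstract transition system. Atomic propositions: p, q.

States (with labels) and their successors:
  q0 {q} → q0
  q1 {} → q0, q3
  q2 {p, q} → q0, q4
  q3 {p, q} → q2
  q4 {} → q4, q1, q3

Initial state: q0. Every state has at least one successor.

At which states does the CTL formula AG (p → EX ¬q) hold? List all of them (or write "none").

States satisfying p → EX ¬q: {q0, q1, q2, q4}.
States satisfying AG (p → EX ¬q): {q0}.

{q0}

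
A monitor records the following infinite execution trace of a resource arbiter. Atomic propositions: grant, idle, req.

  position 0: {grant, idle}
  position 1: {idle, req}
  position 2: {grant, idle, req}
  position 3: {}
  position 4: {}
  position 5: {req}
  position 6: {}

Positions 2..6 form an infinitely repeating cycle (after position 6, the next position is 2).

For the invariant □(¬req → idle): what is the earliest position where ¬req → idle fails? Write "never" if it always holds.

Check ¬req → idle at each position in order: 0 ✓, 1 ✓, 2 ✓.
At position 3 the labels are {}, so ¬req → idle is false there. This is the first violation.

3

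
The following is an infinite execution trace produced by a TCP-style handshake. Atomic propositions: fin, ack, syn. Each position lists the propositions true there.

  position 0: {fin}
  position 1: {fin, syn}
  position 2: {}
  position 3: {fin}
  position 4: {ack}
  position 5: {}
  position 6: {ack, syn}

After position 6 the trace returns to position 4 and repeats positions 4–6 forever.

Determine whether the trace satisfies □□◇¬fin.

□◇¬fin holds at every position 0..6, and those are all positions ever visited, so □□◇¬fin holds.

Yes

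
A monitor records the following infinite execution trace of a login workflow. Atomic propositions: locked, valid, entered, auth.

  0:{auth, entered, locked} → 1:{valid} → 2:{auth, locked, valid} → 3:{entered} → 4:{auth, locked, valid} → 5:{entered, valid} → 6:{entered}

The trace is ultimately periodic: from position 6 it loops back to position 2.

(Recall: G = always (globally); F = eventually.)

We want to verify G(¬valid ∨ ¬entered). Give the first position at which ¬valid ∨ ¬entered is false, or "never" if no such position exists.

Check ¬valid ∨ ¬entered at each position in order: 0 ✓, 1 ✓, 2 ✓, 3 ✓, 4 ✓.
At position 5 the labels are {entered, valid}, so ¬valid ∨ ¬entered is false there. This is the first violation.

5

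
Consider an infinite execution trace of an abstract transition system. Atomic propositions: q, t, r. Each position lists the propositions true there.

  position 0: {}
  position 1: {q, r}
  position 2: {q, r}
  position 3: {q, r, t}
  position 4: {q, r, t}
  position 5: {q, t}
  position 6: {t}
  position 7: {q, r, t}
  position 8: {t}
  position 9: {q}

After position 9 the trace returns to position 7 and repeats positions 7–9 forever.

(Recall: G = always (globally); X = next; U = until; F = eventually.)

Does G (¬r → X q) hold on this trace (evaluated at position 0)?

Does not hold

¬r → X q must hold at every position from 0 onward. It fails at position 5, so G (¬r → X q) is false.
Positions where ¬r holds: 0, 5, 6, 8, 9.
Check X q at each: 0→ok, 5→fails, 6→ok, 8→ok, 9→ok.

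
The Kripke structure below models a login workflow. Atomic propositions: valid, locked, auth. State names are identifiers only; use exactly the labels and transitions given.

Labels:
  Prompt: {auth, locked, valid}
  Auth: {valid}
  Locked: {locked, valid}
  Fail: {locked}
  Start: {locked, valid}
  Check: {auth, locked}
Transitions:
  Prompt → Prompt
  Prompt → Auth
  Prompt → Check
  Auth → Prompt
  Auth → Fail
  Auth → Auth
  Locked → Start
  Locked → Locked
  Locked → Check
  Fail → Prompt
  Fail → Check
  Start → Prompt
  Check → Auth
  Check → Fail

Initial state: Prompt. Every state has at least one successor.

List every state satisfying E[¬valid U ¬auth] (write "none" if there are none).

States satisfying ¬valid: {Fail, Check}.
States satisfying ¬auth: {Auth, Locked, Fail, Start}.
States satisfying E[¬valid U ¬auth]: {Auth, Locked, Fail, Start, Check}.

{Auth, Locked, Fail, Start, Check}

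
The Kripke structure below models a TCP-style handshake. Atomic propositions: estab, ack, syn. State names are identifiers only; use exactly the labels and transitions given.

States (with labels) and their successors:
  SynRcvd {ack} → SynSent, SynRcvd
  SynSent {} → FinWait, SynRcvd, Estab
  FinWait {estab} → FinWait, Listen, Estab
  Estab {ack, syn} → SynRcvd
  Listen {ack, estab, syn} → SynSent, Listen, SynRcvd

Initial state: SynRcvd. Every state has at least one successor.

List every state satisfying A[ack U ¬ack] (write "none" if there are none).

{SynSent, FinWait}

States satisfying ack: {SynRcvd, Estab, Listen}.
States satisfying ¬ack: {SynSent, FinWait}.
States satisfying A[ack U ¬ack]: {SynSent, FinWait}.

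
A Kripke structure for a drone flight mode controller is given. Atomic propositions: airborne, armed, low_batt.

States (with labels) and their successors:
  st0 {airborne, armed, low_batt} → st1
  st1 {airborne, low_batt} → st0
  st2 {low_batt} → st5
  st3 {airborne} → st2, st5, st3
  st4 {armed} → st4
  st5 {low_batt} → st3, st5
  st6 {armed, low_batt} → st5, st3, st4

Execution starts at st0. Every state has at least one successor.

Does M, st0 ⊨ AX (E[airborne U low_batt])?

States satisfying E[airborne U low_batt]: {st0, st1, st2, st3, st5, st6}.
States satisfying AX (E[airborne U low_batt]): {st0, st1, st2, st3, st5}.
st0 ∈ Sat(AX (E[airborne U low_batt])).

Yes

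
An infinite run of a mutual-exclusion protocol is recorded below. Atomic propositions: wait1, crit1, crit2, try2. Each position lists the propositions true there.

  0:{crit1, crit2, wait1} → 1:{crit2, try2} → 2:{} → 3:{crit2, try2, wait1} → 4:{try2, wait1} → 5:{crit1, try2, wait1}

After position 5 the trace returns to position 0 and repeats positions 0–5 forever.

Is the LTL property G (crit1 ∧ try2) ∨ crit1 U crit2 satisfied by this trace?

crit1 ∧ try2 must hold at every position from 0 onward. It fails at position 0, so G (crit1 ∧ try2) is false.
Walking from position 0: crit2 first holds at position 0, and crit1 holds at every earlier position along the way, so crit1 U crit2 holds.
At position 0: G (crit1 ∧ try2) is false; crit1 U crit2 is true; so G (crit1 ∧ try2) ∨ crit1 U crit2 is true.

Yes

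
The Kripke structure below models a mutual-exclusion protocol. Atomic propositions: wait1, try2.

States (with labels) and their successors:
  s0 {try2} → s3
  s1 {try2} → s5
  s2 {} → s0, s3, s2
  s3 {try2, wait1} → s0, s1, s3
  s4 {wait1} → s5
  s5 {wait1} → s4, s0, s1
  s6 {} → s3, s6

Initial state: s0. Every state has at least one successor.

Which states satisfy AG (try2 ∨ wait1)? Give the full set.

States satisfying try2 ∨ wait1: {s0, s1, s3, s4, s5}.
States satisfying AG (try2 ∨ wait1): {s0, s1, s3, s4, s5}.

{s0, s1, s3, s4, s5}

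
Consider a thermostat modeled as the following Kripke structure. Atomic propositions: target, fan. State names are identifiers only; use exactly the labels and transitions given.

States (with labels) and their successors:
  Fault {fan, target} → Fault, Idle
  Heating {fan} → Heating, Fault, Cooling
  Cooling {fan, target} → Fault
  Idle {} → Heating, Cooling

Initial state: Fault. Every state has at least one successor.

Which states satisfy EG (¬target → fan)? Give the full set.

{Fault, Heating, Cooling}

States satisfying ¬target → fan: {Fault, Heating, Cooling}.
States satisfying EG (¬target → fan): {Fault, Heating, Cooling}.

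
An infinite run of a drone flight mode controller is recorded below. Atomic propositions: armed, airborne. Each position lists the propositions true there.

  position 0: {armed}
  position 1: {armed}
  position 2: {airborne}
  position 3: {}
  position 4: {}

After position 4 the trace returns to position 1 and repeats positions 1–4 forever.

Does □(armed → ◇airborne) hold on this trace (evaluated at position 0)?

Holds

armed → ◇airborne holds at every position 0..4, and those are all positions ever visited, so □(armed → ◇airborne) holds.
Positions where armed holds: 0, 1.
Check ◇airborne at each: 0→ok, 1→ok.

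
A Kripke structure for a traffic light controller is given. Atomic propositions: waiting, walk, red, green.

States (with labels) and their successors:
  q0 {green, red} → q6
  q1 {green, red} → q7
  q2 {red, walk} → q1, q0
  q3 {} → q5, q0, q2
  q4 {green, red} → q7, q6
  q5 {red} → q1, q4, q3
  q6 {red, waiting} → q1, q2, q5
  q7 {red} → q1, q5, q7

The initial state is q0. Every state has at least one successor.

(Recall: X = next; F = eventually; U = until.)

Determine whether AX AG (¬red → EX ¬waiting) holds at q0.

States satisfying AG (¬red → EX ¬waiting): {q0, q1, q2, q3, q4, q5, q6, q7}.
States satisfying AX AG (¬red → EX ¬waiting): {q0, q1, q2, q3, q4, q5, q6, q7}.
q0 ∈ Sat(AX AG (¬red → EX ¬waiting)).

Holds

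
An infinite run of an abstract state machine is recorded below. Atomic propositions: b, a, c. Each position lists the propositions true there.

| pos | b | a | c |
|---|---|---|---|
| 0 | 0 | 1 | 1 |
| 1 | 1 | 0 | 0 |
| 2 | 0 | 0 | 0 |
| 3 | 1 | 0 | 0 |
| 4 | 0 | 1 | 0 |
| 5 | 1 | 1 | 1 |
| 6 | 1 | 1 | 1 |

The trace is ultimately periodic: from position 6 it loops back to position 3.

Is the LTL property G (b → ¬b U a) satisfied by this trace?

b → ¬b U a must hold at every position from 0 onward. It fails at position 1, so G (b → ¬b U a) is false.
Positions where b holds: 1, 3, 5, 6.
Check ¬b U a at each: 1→fails, 3→fails, 5→ok, 6→ok.

No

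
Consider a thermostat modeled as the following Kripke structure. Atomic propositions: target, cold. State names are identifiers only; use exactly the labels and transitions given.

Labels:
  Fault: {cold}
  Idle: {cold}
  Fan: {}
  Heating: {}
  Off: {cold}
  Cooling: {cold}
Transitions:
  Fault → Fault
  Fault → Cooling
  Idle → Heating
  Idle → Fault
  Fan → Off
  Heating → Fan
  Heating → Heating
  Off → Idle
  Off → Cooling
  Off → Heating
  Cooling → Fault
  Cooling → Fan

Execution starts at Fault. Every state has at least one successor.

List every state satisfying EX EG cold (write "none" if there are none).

States satisfying EG cold: {Fault, Idle, Off, Cooling}.
States satisfying EX EG cold: {Fault, Idle, Fan, Off, Cooling}.

{Fault, Idle, Fan, Off, Cooling}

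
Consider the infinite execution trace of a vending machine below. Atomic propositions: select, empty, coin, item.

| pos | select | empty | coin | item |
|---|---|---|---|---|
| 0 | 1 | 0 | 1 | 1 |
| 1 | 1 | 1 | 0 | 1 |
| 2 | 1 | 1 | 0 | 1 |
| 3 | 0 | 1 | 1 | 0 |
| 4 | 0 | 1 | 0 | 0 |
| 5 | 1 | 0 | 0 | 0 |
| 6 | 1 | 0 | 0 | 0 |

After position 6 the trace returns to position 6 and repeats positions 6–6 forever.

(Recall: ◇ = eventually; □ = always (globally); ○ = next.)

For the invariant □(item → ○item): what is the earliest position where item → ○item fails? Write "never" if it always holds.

Check item → ○item at each position in order: 0 ✓, 1 ✓.
At position 2 the labels are {empty, item, select} and the next position 3 has {coin, empty}, so item → ○item is false there. This is the first violation.

2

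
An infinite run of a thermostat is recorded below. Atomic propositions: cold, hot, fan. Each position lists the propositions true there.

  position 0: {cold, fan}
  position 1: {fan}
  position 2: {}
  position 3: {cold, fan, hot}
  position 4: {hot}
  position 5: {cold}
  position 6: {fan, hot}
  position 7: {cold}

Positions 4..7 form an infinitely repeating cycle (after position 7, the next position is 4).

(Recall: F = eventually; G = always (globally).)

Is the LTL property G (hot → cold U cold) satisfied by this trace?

No

hot → cold U cold must hold at every position from 0 onward. It fails at position 4, so G (hot → cold U cold) is false.
Positions where hot holds: 3, 4, 6.
Check cold U cold at each: 3→ok, 4→fails, 6→fails.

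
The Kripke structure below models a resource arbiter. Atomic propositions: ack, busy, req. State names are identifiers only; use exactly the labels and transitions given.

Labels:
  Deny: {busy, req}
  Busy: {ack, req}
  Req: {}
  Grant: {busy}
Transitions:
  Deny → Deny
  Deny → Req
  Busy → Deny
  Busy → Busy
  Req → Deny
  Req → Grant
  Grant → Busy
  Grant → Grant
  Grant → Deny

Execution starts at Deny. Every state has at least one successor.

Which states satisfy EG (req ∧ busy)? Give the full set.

States satisfying req ∧ busy: {Deny}.
States satisfying EG (req ∧ busy): {Deny}.

{Deny}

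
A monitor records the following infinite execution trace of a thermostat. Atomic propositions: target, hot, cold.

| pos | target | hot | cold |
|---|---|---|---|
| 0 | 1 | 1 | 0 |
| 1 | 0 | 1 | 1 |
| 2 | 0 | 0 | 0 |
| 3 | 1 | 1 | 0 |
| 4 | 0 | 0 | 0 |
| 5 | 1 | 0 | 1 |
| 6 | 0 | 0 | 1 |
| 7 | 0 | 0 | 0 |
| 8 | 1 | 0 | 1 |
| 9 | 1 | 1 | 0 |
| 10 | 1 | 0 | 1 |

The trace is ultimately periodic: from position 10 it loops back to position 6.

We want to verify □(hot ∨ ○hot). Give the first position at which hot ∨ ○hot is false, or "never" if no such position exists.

Check hot ∨ ○hot at each position in order: 0 ✓, 1 ✓, 2 ✓, 3 ✓.
At position 4 the labels are {} and the next position 5 has {cold, target}, so hot ∨ ○hot is false there. This is the first violation.

4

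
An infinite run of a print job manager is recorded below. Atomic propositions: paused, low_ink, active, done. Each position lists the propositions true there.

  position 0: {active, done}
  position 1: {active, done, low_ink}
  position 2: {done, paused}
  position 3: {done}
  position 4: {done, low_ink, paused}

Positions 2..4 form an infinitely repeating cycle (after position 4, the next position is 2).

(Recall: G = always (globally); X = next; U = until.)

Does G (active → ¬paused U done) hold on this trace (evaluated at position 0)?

Satisfied

active → ¬paused U done holds at every position 0..4, and those are all positions ever visited, so G (active → ¬paused U done) holds.
Positions where active holds: 0, 1.
Check ¬paused U done at each: 0→ok, 1→ok.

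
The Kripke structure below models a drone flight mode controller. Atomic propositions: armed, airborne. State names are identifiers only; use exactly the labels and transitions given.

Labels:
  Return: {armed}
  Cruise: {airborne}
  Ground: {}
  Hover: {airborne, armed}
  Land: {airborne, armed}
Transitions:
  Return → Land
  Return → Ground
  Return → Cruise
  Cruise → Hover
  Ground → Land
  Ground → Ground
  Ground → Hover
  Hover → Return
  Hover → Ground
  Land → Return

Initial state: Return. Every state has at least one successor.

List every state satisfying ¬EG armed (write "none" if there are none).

States satisfying armed: {Return, Hover, Land}.
States satisfying EG armed: {Return, Hover, Land}.
States satisfying ¬EG armed: {Cruise, Ground}.

{Cruise, Ground}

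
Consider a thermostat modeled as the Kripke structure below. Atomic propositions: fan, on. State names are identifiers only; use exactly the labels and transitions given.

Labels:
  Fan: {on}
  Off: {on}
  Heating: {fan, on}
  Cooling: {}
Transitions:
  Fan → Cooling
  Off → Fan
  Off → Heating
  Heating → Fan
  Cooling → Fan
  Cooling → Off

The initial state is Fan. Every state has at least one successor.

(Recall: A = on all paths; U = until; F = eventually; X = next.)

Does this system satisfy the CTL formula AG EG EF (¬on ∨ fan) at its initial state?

Yes

States satisfying EG EF (¬on ∨ fan): {Fan, Off, Heating, Cooling}.
States satisfying AG EG EF (¬on ∨ fan): {Fan, Off, Heating, Cooling}.
Every state reachable from Fan satisfies EG EF (¬on ∨ fan).
Fan ∈ Sat(AG EG EF (¬on ∨ fan)).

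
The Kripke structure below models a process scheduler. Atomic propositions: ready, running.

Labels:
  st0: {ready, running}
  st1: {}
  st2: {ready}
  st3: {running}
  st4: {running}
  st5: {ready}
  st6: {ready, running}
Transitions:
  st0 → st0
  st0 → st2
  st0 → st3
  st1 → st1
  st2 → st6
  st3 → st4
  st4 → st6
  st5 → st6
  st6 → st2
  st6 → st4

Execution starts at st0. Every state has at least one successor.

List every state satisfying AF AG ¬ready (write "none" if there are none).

{st1}

States satisfying AG ¬ready: {st1}.
States satisfying AF AG ¬ready: {st1}.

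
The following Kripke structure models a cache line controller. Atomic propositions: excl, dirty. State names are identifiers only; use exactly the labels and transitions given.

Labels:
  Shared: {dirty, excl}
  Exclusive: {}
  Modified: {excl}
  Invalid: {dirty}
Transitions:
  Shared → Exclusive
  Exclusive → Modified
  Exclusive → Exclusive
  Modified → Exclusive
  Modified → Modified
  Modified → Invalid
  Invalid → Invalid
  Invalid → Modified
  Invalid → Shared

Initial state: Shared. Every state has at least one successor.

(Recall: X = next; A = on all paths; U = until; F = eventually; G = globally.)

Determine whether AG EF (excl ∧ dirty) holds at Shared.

States satisfying EF (excl ∧ dirty): {Shared, Exclusive, Modified, Invalid}.
States satisfying AG EF (excl ∧ dirty): {Shared, Exclusive, Modified, Invalid}.
Every state reachable from Shared satisfies EF (excl ∧ dirty).
Shared ∈ Sat(AG EF (excl ∧ dirty)).

Holds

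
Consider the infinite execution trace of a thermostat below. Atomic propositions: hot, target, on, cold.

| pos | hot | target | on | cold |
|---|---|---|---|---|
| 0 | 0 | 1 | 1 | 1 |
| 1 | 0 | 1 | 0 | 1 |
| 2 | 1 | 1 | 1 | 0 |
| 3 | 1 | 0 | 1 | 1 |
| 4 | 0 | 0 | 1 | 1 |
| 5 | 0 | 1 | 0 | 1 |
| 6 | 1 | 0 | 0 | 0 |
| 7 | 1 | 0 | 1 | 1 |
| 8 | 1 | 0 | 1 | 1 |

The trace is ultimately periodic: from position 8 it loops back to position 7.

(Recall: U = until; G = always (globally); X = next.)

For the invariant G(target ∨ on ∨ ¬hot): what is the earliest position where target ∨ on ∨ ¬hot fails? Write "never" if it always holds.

6

Check target ∨ on ∨ ¬hot at each position in order: 0 ✓, 1 ✓, 2 ✓, 3 ✓, 4 ✓, 5 ✓.
At position 6 the labels are {hot}, so target ∨ on ∨ ¬hot is false there. This is the first violation.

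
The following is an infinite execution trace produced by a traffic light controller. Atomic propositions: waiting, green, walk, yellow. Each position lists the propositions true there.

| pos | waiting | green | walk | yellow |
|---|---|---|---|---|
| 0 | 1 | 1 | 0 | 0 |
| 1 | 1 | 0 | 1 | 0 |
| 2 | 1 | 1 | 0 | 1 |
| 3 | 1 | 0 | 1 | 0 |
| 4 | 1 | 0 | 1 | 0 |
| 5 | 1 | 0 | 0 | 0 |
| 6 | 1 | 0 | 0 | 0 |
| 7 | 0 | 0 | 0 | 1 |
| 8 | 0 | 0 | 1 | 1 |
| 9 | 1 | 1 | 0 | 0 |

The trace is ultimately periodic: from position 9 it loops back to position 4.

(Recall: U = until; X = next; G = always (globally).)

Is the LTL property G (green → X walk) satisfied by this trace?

Holds

green → X walk holds at every position 0..9, and those are all positions ever visited, so G (green → X walk) holds.
Positions where green holds: 0, 2, 9.
Check X walk at each: 0→ok, 2→ok, 9→ok.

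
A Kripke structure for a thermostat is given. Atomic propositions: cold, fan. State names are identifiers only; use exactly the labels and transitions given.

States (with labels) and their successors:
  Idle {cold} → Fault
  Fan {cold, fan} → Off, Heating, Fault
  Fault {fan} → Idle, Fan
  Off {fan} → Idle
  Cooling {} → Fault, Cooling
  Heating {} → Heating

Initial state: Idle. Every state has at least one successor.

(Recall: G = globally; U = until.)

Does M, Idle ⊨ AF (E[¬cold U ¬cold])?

Yes

States satisfying E[¬cold U ¬cold]: {Fault, Off, Cooling, Heating}.
States satisfying AF (E[¬cold U ¬cold]): {Idle, Fan, Fault, Off, Cooling, Heating}.
Idle ∈ Sat(AF (E[¬cold U ¬cold])).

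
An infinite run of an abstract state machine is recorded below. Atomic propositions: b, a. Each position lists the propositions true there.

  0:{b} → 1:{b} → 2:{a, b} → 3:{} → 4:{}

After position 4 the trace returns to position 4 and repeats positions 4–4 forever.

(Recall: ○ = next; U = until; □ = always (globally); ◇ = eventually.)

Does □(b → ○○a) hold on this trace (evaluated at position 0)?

b → ○○a must hold at every position from 0 onward. It fails at position 1, so □(b → ○○a) is false.
Positions where b holds: 0, 1, 2.
Check ○○a at each: 0→ok, 1→fails, 2→fails.

Violated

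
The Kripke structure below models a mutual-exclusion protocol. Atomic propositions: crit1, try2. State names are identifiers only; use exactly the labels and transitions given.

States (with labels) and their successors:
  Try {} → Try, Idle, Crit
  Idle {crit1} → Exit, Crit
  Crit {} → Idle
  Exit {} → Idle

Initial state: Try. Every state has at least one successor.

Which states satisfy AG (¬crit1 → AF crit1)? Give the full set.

{Idle, Crit, Exit}

States satisfying ¬crit1 → AF crit1: {Idle, Crit, Exit}.
States satisfying AG (¬crit1 → AF crit1): {Idle, Crit, Exit}.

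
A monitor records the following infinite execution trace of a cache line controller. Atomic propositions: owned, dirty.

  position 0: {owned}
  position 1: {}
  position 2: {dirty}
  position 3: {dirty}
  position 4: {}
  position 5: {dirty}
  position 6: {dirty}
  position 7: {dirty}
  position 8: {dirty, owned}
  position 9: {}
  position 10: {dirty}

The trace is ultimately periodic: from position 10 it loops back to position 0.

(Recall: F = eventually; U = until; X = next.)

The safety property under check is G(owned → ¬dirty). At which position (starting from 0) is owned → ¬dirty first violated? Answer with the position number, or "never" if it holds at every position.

8

Check owned → ¬dirty at each position in order: 0 ✓, 1 ✓, 2 ✓, 3 ✓, 4 ✓, 5 ✓, 6 ✓, 7 ✓.
At position 8 the labels are {dirty, owned}, so owned → ¬dirty is false there. This is the first violation.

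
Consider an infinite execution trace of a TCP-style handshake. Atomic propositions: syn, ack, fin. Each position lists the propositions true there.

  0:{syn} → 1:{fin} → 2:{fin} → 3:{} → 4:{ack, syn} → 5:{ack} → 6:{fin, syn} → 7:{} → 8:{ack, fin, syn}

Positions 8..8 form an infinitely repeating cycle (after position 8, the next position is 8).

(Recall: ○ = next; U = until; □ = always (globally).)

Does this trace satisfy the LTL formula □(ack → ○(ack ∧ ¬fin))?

No

ack → ○(ack ∧ ¬fin) must hold at every position from 0 onward. It fails at position 5, so □(ack → ○(ack ∧ ¬fin)) is false.
Positions where ack holds: 4, 5, 8.
Check ○(ack ∧ ¬fin) at each: 4→ok, 5→fails, 8→fails.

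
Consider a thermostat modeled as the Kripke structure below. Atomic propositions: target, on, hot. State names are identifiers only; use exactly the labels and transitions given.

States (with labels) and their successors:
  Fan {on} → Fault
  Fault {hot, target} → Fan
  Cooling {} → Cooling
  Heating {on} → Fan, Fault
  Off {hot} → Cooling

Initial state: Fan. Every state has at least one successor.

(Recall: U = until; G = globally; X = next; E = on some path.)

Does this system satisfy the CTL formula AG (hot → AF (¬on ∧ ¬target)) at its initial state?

No

States satisfying hot → AF (¬on ∧ ¬target): {Fan, Cooling, Heating, Off}.
States satisfying AG (hot → AF (¬on ∧ ¬target)): {Cooling, Off}.
Fault is reachable from Fan and violates hot → AF (¬on ∧ ¬target), so AG fails at Fan.
Fan ∉ Sat(AG (hot → AF (¬on ∧ ¬target))).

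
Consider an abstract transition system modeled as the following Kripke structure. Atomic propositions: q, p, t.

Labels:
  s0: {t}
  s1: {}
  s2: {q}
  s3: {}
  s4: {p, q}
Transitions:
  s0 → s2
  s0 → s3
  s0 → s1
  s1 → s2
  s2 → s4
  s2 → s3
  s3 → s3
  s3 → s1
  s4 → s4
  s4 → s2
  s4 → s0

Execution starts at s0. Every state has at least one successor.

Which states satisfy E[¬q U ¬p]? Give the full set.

States satisfying ¬q: {s0, s1, s3}.
States satisfying ¬p: {s0, s1, s2, s3}.
States satisfying E[¬q U ¬p]: {s0, s1, s2, s3}.

{s0, s1, s2, s3}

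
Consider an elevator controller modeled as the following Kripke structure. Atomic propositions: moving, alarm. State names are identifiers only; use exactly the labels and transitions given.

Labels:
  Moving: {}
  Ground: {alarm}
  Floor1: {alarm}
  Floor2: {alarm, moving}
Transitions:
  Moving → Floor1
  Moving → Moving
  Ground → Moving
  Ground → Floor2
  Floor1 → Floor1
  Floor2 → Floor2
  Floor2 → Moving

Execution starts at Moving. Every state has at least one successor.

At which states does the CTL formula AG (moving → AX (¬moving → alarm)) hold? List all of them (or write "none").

States satisfying moving → AX (¬moving → alarm): {Moving, Ground, Floor1}.
States satisfying AG (moving → AX (¬moving → alarm)): {Moving, Floor1}.

{Moving, Floor1}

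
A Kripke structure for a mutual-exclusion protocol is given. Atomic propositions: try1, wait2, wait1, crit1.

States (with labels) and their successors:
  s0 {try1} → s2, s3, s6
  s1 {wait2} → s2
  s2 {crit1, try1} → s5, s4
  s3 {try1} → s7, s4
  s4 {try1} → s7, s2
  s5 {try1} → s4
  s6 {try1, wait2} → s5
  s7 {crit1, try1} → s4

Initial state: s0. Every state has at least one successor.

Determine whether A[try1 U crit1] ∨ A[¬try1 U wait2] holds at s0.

States satisfying try1: {s0, s2, s3, s4, s5, s6, s7}.
States satisfying crit1: {s2, s7}.
States satisfying A[try1 U crit1]: {s0, s2, s3, s4, s5, s6, s7}.
States satisfying ¬try1: {s1}.
States satisfying wait2: {s1, s6}.
States satisfying A[¬try1 U wait2]: {s1, s6}.
States satisfying A[try1 U crit1] ∨ A[¬try1 U wait2]: {s0, s1, s2, s3, s4, s5, s6, s7}.
s0 ∈ Sat(A[try1 U crit1] ∨ A[¬try1 U wait2]).

Satisfied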